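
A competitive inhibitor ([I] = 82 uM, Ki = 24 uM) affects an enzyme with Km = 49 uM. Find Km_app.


Km_app = Km * (1 + [I]/Ki)
Km_app = 49 * (1 + 82/24)
Km_app = 216.4167 uM

216.4167 uM


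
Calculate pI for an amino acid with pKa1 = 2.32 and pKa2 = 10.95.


pI = (pKa1 + pKa2) / 2
pI = (2.32 + 10.95) / 2
pI = 6.635

6.635


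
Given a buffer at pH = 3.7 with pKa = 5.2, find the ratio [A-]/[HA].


[A-]/[HA] = 10^(pH - pKa)
= 10^(3.7 - 5.2)
= 0.0316

0.0316


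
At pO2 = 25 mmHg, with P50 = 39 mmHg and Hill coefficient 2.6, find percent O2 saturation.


Y = pO2^n / (P50^n + pO2^n)
Y = 25^2.6 / (39^2.6 + 25^2.6)
Y = 23.94%

23.94%


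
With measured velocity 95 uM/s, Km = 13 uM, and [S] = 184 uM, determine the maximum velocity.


Vmax = v * (Km + [S]) / [S]
Vmax = 95 * (13 + 184) / 184
Vmax = 101.712 uM/s

101.712 uM/s


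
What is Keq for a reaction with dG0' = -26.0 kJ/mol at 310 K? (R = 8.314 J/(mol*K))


Keq = exp(-dG0 * 1000 / (R * T))
Keq = exp(-(-26.0) * 1000 / (8.314 * 310))
Keq = 24050.7174

24050.7174


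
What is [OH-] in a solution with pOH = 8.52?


[OH-] = 10^(-pOH)
[OH-] = 10^(-8.52)
[OH-] = 3.020e-09 M

3.020e-09 M


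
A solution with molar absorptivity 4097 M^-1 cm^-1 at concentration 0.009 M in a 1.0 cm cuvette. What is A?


A = epsilon * c * l
A = 4097 * 0.009 * 1.0
A = 36.873

36.873


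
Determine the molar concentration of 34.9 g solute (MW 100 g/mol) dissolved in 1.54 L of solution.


C = (mass / MW) / volume
C = (34.9 / 100) / 1.54
C = 0.2266 M

0.2266 M


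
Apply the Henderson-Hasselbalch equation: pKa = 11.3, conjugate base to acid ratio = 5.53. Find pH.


pH = pKa + log10([A-]/[HA])
pH = 11.3 + log10(5.53)
pH = 12.0427

12.0427


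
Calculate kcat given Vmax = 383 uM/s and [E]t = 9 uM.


kcat = Vmax / [E]t
kcat = 383 / 9
kcat = 42.5556 s^-1

42.5556 s^-1


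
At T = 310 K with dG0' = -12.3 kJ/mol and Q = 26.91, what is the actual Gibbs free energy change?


dG = dG0' + RT * ln(Q) / 1000
dG = -12.3 + 8.314 * 310 * ln(26.91) / 1000
dG = -3.8141 kJ/mol

-3.8141 kJ/mol


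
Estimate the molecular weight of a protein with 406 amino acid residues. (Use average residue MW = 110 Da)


MW = n_residues * 110 Da
MW = 406 * 110
MW = 44660 Da

44660 Da


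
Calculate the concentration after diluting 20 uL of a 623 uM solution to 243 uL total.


C2 = C1 * V1 / V2
C2 = 623 * 20 / 243
C2 = 51.2757 uM

51.2757 uM


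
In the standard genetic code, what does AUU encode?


Standard genetic code lookup.
Codon AUU -> Ile

Ile


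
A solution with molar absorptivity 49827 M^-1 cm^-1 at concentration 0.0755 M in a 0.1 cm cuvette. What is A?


A = epsilon * c * l
A = 49827 * 0.0755 * 0.1
A = 376.1938

376.1938


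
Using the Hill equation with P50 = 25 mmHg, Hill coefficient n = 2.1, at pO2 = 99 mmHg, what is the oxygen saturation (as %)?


Y = pO2^n / (P50^n + pO2^n)
Y = 99^2.1 / (25^2.1 + 99^2.1)
Y = 94.74%

94.74%


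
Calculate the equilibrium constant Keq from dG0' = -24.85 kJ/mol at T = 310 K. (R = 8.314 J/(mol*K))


Keq = exp(-dG0 * 1000 / (R * T))
Keq = exp(-(-24.85) * 1000 / (8.314 * 310))
Keq = 15393.8543

15393.8543


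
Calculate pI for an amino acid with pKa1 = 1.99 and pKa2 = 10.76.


pI = (pKa1 + pKa2) / 2
pI = (1.99 + 10.76) / 2
pI = 6.375

6.375


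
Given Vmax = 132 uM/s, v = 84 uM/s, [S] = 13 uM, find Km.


Km = [S] * (Vmax - v) / v
Km = 13 * (132 - 84) / 84
Km = 7.4286 uM

7.4286 uM


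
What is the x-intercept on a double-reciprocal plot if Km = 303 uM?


x-intercept = -1/Km
= -1/303
= -0.0033 1/uM

-0.0033 1/uM


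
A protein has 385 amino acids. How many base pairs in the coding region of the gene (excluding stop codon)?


Each amino acid = 1 codon = 3 bp
bp = 385 * 3 = 1155 bp

1155 bp


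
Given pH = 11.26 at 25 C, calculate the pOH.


pOH = 14 - pH
pOH = 14 - 11.26
pOH = 2.74

2.74


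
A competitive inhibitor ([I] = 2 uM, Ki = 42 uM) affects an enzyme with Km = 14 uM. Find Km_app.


Km_app = Km * (1 + [I]/Ki)
Km_app = 14 * (1 + 2/42)
Km_app = 14.6667 uM

14.6667 uM


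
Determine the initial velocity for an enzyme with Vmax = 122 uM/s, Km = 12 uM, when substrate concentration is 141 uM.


v = Vmax * [S] / (Km + [S])
v = 122 * 141 / (12 + 141)
v = 112.4314 uM/s

112.4314 uM/s


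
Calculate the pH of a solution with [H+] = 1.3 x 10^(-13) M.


pH = -log10([H+])
pH = -log10(1.3 x 10^(-13))
pH = 12.8861

12.8861


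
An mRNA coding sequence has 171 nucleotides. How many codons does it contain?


codons = nucleotides / 3
codons = 171 / 3 = 57

57


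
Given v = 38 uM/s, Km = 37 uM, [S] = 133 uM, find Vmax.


Vmax = v * (Km + [S]) / [S]
Vmax = 38 * (37 + 133) / 133
Vmax = 48.5714 uM/s

48.5714 uM/s


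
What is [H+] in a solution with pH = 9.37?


[H+] = 10^(-pH)
[H+] = 10^(-9.37)
[H+] = 4.266e-10 M

4.266e-10 M


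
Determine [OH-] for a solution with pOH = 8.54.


[OH-] = 10^(-pOH)
[OH-] = 10^(-8.54)
[OH-] = 2.884e-09 M

2.884e-09 M


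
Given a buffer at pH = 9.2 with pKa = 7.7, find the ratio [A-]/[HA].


[A-]/[HA] = 10^(pH - pKa)
= 10^(9.2 - 7.7)
= 31.6228

31.6228


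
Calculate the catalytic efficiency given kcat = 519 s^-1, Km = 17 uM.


Catalytic efficiency = kcat / Km
= 519 / 17
= 30.5294 uM^-1*s^-1

30.5294 uM^-1*s^-1


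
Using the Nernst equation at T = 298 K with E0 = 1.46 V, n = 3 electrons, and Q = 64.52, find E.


E = E0 - (RT/nF) * ln(Q)
E = 1.46 - (8.314 * 298 / (3 * 96485)) * ln(64.52)
E = 1.4243 V

1.4243 V


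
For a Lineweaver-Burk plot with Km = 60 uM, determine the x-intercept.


x-intercept = -1/Km
= -1/60
= -0.0167 1/uM

-0.0167 1/uM


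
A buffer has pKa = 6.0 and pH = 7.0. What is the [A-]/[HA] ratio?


[A-]/[HA] = 10^(pH - pKa)
= 10^(7.0 - 6.0)
= 10.0

10.0


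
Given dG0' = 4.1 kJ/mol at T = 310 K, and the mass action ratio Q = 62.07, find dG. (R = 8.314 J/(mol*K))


dG = dG0' + RT * ln(Q) / 1000
dG = 4.1 + 8.314 * 310 * ln(62.07) / 1000
dG = 14.7399 kJ/mol

14.7399 kJ/mol


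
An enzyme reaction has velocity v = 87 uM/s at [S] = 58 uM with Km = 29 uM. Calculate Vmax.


Vmax = v * (Km + [S]) / [S]
Vmax = 87 * (29 + 58) / 58
Vmax = 130.5 uM/s

130.5 uM/s


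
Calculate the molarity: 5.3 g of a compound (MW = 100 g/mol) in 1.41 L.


C = (mass / MW) / volume
C = (5.3 / 100) / 1.41
C = 0.0376 M

0.0376 M


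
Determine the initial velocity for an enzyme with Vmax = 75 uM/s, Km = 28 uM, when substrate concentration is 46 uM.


v = Vmax * [S] / (Km + [S])
v = 75 * 46 / (28 + 46)
v = 46.6216 uM/s

46.6216 uM/s


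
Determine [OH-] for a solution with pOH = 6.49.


[OH-] = 10^(-pOH)
[OH-] = 10^(-6.49)
[OH-] = 3.236e-07 M

3.236e-07 M


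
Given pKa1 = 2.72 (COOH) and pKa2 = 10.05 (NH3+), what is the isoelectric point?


pI = (pKa1 + pKa2) / 2
pI = (2.72 + 10.05) / 2
pI = 6.385

6.385


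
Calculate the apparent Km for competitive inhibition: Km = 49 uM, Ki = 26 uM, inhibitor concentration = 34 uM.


Km_app = Km * (1 + [I]/Ki)
Km_app = 49 * (1 + 34/26)
Km_app = 113.0769 uM

113.0769 uM


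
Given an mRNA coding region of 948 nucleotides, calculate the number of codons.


codons = nucleotides / 3
codons = 948 / 3 = 316

316


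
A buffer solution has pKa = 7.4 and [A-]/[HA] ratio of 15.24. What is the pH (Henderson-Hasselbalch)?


pH = pKa + log10([A-]/[HA])
pH = 7.4 + log10(15.24)
pH = 8.583

8.583


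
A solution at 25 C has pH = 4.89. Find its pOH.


pOH = 14 - pH
pOH = 14 - 4.89
pOH = 9.11

9.11


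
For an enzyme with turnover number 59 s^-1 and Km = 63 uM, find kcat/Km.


Catalytic efficiency = kcat / Km
= 59 / 63
= 0.9365 uM^-1*s^-1

0.9365 uM^-1*s^-1


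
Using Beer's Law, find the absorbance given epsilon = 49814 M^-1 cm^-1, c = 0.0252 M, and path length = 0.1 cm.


A = epsilon * c * l
A = 49814 * 0.0252 * 0.1
A = 125.5313

125.5313


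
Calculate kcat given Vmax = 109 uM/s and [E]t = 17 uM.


kcat = Vmax / [E]t
kcat = 109 / 17
kcat = 6.4118 s^-1

6.4118 s^-1


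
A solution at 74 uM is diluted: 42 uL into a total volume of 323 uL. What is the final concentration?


C2 = C1 * V1 / V2
C2 = 74 * 42 / 323
C2 = 9.6223 uM

9.6223 uM


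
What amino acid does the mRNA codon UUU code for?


Standard genetic code lookup.
Codon UUU -> Phe

Phe


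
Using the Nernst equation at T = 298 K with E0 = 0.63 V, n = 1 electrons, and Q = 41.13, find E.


E = E0 - (RT/nF) * ln(Q)
E = 0.63 - (8.314 * 298 / (1 * 96485)) * ln(41.13)
E = 0.5346 V

0.5346 V


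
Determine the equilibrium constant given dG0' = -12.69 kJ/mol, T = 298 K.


Keq = exp(-dG0 * 1000 / (R * T))
Keq = exp(-(-12.69) * 1000 / (8.314 * 298))
Keq = 167.662

167.662


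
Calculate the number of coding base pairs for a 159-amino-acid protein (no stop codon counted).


Each amino acid = 1 codon = 3 bp
bp = 159 * 3 = 477 bp

477 bp


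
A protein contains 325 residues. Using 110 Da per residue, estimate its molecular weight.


MW = n_residues * 110 Da
MW = 325 * 110
MW = 35750 Da

35750 Da


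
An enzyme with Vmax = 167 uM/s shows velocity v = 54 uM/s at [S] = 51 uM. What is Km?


Km = [S] * (Vmax - v) / v
Km = 51 * (167 - 54) / 54
Km = 106.7222 uM

106.7222 uM


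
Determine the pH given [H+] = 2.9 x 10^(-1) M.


pH = -log10([H+])
pH = -log10(2.9 x 10^(-1))
pH = 0.5376

0.5376


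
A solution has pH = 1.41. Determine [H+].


[H+] = 10^(-pH)
[H+] = 10^(-1.41)
[H+] = 0.0389 M

0.0389 M


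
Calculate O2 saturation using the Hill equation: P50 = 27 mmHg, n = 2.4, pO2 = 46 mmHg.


Y = pO2^n / (P50^n + pO2^n)
Y = 46^2.4 / (27^2.4 + 46^2.4)
Y = 78.22%

78.22%


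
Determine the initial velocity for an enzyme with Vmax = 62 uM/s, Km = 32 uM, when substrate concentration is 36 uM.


v = Vmax * [S] / (Km + [S])
v = 62 * 36 / (32 + 36)
v = 32.8235 uM/s

32.8235 uM/s


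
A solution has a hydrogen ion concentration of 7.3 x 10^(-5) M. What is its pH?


pH = -log10([H+])
pH = -log10(7.3 x 10^(-5))
pH = 4.1367

4.1367


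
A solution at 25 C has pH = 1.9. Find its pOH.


pOH = 14 - pH
pOH = 14 - 1.9
pOH = 12.1

12.1


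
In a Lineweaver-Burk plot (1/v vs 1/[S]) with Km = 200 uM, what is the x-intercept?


x-intercept = -1/Km
= -1/200
= -0.005 1/uM

-0.005 1/uM


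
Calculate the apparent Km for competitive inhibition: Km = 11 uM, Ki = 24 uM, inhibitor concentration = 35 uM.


Km_app = Km * (1 + [I]/Ki)
Km_app = 11 * (1 + 35/24)
Km_app = 27.0417 uM

27.0417 uM


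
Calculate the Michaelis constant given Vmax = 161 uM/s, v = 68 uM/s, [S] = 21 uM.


Km = [S] * (Vmax - v) / v
Km = 21 * (161 - 68) / 68
Km = 28.7206 uM

28.7206 uM


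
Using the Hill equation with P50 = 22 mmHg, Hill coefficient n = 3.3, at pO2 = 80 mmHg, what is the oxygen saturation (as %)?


Y = pO2^n / (P50^n + pO2^n)
Y = 80^3.3 / (22^3.3 + 80^3.3)
Y = 98.61%

98.61%


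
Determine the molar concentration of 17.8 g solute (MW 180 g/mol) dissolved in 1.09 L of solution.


C = (mass / MW) / volume
C = (17.8 / 180) / 1.09
C = 0.0907 M

0.0907 M


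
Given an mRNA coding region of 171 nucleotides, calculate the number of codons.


codons = nucleotides / 3
codons = 171 / 3 = 57

57


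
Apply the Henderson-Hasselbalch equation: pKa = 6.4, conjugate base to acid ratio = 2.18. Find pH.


pH = pKa + log10([A-]/[HA])
pH = 6.4 + log10(2.18)
pH = 6.7385

6.7385


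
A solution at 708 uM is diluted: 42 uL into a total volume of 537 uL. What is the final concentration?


C2 = C1 * V1 / V2
C2 = 708 * 42 / 537
C2 = 55.3743 uM

55.3743 uM


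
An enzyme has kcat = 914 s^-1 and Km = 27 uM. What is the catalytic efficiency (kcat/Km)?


Catalytic efficiency = kcat / Km
= 914 / 27
= 33.8519 uM^-1*s^-1

33.8519 uM^-1*s^-1


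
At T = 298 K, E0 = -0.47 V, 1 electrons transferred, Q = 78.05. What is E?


E = E0 - (RT/nF) * ln(Q)
E = -0.47 - (8.314 * 298 / (1 * 96485)) * ln(78.05)
E = -0.5819 V

-0.5819 V


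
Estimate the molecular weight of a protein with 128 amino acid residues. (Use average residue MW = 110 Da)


MW = n_residues * 110 Da
MW = 128 * 110
MW = 14080 Da

14080 Da


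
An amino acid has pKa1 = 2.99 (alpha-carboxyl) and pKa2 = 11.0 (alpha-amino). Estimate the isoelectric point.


pI = (pKa1 + pKa2) / 2
pI = (2.99 + 11.0) / 2
pI = 6.995

6.995


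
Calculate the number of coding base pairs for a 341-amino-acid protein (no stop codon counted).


Each amino acid = 1 codon = 3 bp
bp = 341 * 3 = 1023 bp

1023 bp


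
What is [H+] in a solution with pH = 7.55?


[H+] = 10^(-pH)
[H+] = 10^(-7.55)
[H+] = 2.818e-08 M

2.818e-08 M


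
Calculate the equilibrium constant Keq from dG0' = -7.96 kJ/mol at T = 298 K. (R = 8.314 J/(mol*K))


Keq = exp(-dG0 * 1000 / (R * T))
Keq = exp(-(-7.96) * 1000 / (8.314 * 298))
Keq = 24.8491

24.8491


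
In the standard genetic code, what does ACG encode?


Standard genetic code lookup.
Codon ACG -> Thr

Thr


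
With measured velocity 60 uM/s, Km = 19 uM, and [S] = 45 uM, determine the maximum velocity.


Vmax = v * (Km + [S]) / [S]
Vmax = 60 * (19 + 45) / 45
Vmax = 85.3333 uM/s

85.3333 uM/s


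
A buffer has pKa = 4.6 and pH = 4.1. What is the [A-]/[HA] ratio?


[A-]/[HA] = 10^(pH - pKa)
= 10^(4.1 - 4.6)
= 0.3162

0.3162


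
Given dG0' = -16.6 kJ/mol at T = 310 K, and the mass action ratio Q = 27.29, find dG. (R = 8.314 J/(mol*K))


dG = dG0' + RT * ln(Q) / 1000
dG = -16.6 + 8.314 * 310 * ln(27.29) / 1000
dG = -8.078 kJ/mol

-8.078 kJ/mol


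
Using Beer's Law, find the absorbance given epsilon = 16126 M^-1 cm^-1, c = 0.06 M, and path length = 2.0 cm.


A = epsilon * c * l
A = 16126 * 0.06 * 2.0
A = 1935.12

1935.12


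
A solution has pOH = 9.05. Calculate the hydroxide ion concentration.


[OH-] = 10^(-pOH)
[OH-] = 10^(-9.05)
[OH-] = 8.913e-10 M

8.913e-10 M


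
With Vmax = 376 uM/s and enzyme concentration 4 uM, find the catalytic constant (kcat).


kcat = Vmax / [E]t
kcat = 376 / 4
kcat = 94.0 s^-1

94.0 s^-1


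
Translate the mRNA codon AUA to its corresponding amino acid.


Standard genetic code lookup.
Codon AUA -> Ile

Ile


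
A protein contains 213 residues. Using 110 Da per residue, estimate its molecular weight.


MW = n_residues * 110 Da
MW = 213 * 110
MW = 23430 Da

23430 Da


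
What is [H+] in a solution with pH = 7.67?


[H+] = 10^(-pH)
[H+] = 10^(-7.67)
[H+] = 2.138e-08 M

2.138e-08 M


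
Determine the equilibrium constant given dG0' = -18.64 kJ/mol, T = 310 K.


Keq = exp(-dG0 * 1000 / (R * T))
Keq = exp(-(-18.64) * 1000 / (8.314 * 310))
Keq = 1383.3491

1383.3491


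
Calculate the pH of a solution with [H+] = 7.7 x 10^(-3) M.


pH = -log10([H+])
pH = -log10(7.7 x 10^(-3))
pH = 2.1135

2.1135


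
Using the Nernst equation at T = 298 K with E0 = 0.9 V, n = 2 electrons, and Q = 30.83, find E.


E = E0 - (RT/nF) * ln(Q)
E = 0.9 - (8.314 * 298 / (2 * 96485)) * ln(30.83)
E = 0.856 V

0.856 V


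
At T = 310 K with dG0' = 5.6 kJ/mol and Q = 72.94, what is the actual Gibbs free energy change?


dG = dG0' + RT * ln(Q) / 1000
dG = 5.6 + 8.314 * 310 * ln(72.94) / 1000
dG = 16.6559 kJ/mol

16.6559 kJ/mol


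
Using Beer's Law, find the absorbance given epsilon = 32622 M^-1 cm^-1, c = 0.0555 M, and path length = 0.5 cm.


A = epsilon * c * l
A = 32622 * 0.0555 * 0.5
A = 905.2605

905.2605


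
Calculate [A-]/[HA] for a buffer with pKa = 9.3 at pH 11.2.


[A-]/[HA] = 10^(pH - pKa)
= 10^(11.2 - 9.3)
= 79.4328

79.4328


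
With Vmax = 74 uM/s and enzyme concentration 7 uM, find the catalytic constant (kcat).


kcat = Vmax / [E]t
kcat = 74 / 7
kcat = 10.5714 s^-1

10.5714 s^-1


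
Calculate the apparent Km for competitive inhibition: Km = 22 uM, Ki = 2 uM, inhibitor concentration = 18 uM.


Km_app = Km * (1 + [I]/Ki)
Km_app = 22 * (1 + 18/2)
Km_app = 220.0 uM

220.0 uM


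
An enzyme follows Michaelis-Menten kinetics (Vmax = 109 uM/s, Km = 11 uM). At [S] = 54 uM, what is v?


v = Vmax * [S] / (Km + [S])
v = 109 * 54 / (11 + 54)
v = 90.5538 uM/s

90.5538 uM/s


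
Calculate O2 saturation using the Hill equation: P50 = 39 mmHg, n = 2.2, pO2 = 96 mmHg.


Y = pO2^n / (P50^n + pO2^n)
Y = 96^2.2 / (39^2.2 + 96^2.2)
Y = 87.89%

87.89%


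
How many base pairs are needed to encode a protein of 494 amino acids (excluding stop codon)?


Each amino acid = 1 codon = 3 bp
bp = 494 * 3 = 1482 bp

1482 bp


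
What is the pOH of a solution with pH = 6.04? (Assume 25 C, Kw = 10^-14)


pOH = 14 - pH
pOH = 14 - 6.04
pOH = 7.96

7.96


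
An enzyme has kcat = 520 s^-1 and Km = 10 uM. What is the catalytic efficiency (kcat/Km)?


Catalytic efficiency = kcat / Km
= 520 / 10
= 52.0 uM^-1*s^-1

52.0 uM^-1*s^-1


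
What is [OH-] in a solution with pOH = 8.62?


[OH-] = 10^(-pOH)
[OH-] = 10^(-8.62)
[OH-] = 2.399e-09 M

2.399e-09 M


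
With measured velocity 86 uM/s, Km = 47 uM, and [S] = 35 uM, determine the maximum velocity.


Vmax = v * (Km + [S]) / [S]
Vmax = 86 * (47 + 35) / 35
Vmax = 201.4857 uM/s

201.4857 uM/s


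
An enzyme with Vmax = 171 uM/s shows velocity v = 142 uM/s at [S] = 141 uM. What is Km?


Km = [S] * (Vmax - v) / v
Km = 141 * (171 - 142) / 142
Km = 28.7958 uM

28.7958 uM


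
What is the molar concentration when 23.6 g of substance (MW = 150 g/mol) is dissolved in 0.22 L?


C = (mass / MW) / volume
C = (23.6 / 150) / 0.22
C = 0.7152 M

0.7152 M


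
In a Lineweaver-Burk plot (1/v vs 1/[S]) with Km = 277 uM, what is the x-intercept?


x-intercept = -1/Km
= -1/277
= -0.0036 1/uM

-0.0036 1/uM


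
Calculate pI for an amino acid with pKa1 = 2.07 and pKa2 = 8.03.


pI = (pKa1 + pKa2) / 2
pI = (2.07 + 8.03) / 2
pI = 5.05

5.05


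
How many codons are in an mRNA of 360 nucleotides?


codons = nucleotides / 3
codons = 360 / 3 = 120

120


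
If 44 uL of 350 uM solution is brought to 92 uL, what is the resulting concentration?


C2 = C1 * V1 / V2
C2 = 350 * 44 / 92
C2 = 167.3913 uM

167.3913 uM


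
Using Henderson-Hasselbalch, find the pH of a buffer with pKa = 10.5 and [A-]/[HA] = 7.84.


pH = pKa + log10([A-]/[HA])
pH = 10.5 + log10(7.84)
pH = 11.3943

11.3943


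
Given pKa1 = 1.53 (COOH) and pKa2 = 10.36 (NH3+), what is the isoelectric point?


pI = (pKa1 + pKa2) / 2
pI = (1.53 + 10.36) / 2
pI = 5.945

5.945


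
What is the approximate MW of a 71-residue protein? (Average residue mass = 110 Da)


MW = n_residues * 110 Da
MW = 71 * 110
MW = 7810 Da

7810 Da


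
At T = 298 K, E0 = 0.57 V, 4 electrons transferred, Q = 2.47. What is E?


E = E0 - (RT/nF) * ln(Q)
E = 0.57 - (8.314 * 298 / (4 * 96485)) * ln(2.47)
E = 0.5642 V

0.5642 V


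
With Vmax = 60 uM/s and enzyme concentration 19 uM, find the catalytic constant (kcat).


kcat = Vmax / [E]t
kcat = 60 / 19
kcat = 3.1579 s^-1

3.1579 s^-1


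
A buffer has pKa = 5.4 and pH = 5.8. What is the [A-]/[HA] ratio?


[A-]/[HA] = 10^(pH - pKa)
= 10^(5.8 - 5.4)
= 2.5119

2.5119


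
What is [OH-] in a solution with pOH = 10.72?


[OH-] = 10^(-pOH)
[OH-] = 10^(-10.72)
[OH-] = 1.905e-11 M

1.905e-11 M


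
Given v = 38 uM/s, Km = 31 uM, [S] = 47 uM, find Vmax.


Vmax = v * (Km + [S]) / [S]
Vmax = 38 * (31 + 47) / 47
Vmax = 63.0638 uM/s

63.0638 uM/s


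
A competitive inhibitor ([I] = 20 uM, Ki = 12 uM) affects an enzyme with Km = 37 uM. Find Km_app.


Km_app = Km * (1 + [I]/Ki)
Km_app = 37 * (1 + 20/12)
Km_app = 98.6667 uM

98.6667 uM


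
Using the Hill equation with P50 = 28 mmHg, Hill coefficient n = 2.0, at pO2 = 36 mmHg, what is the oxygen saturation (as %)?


Y = pO2^n / (P50^n + pO2^n)
Y = 36^2.0 / (28^2.0 + 36^2.0)
Y = 62.31%

62.31%


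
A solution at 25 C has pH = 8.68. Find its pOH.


pOH = 14 - pH
pOH = 14 - 8.68
pOH = 5.32

5.32


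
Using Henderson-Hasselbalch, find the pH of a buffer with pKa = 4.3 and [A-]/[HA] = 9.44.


pH = pKa + log10([A-]/[HA])
pH = 4.3 + log10(9.44)
pH = 5.275

5.275


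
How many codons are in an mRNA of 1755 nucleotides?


codons = nucleotides / 3
codons = 1755 / 3 = 585

585


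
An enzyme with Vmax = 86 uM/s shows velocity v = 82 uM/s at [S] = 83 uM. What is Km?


Km = [S] * (Vmax - v) / v
Km = 83 * (86 - 82) / 82
Km = 4.0488 uM

4.0488 uM


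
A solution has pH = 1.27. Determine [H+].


[H+] = 10^(-pH)
[H+] = 10^(-1.27)
[H+] = 0.0537 M

0.0537 M


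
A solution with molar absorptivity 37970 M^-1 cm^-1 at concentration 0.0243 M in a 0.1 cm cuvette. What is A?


A = epsilon * c * l
A = 37970 * 0.0243 * 0.1
A = 92.2671

92.2671


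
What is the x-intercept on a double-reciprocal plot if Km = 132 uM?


x-intercept = -1/Km
= -1/132
= -0.0076 1/uM

-0.0076 1/uM


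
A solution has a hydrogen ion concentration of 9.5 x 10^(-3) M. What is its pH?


pH = -log10([H+])
pH = -log10(9.5 x 10^(-3))
pH = 2.0223

2.0223


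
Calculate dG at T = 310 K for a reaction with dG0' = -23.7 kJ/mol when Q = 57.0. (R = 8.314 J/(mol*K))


dG = dG0' + RT * ln(Q) / 1000
dG = -23.7 + 8.314 * 310 * ln(57.0) / 1000
dG = -13.2797 kJ/mol

-13.2797 kJ/mol


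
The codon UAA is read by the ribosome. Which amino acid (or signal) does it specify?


Standard genetic code lookup.
Codon UAA -> Stop

Stop


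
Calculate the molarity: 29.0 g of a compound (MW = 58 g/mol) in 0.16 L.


C = (mass / MW) / volume
C = (29.0 / 58) / 0.16
C = 3.125 M

3.125 M


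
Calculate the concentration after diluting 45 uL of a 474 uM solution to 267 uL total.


C2 = C1 * V1 / V2
C2 = 474 * 45 / 267
C2 = 79.8876 uM

79.8876 uM


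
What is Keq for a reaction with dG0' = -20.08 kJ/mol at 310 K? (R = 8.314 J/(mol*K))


Keq = exp(-dG0 * 1000 / (R * T))
Keq = exp(-(-20.08) * 1000 / (8.314 * 310))
Keq = 2418.6826

2418.6826


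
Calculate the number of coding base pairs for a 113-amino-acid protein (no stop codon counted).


Each amino acid = 1 codon = 3 bp
bp = 113 * 3 = 339 bp

339 bp


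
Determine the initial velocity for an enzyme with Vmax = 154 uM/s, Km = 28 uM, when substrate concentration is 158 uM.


v = Vmax * [S] / (Km + [S])
v = 154 * 158 / (28 + 158)
v = 130.8172 uM/s

130.8172 uM/s


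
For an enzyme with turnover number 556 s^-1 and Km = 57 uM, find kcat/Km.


Catalytic efficiency = kcat / Km
= 556 / 57
= 9.7544 uM^-1*s^-1

9.7544 uM^-1*s^-1


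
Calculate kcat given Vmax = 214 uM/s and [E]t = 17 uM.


kcat = Vmax / [E]t
kcat = 214 / 17
kcat = 12.5882 s^-1

12.5882 s^-1


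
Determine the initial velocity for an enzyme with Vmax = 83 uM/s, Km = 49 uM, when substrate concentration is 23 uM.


v = Vmax * [S] / (Km + [S])
v = 83 * 23 / (49 + 23)
v = 26.5139 uM/s

26.5139 uM/s


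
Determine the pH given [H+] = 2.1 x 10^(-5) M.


pH = -log10([H+])
pH = -log10(2.1 x 10^(-5))
pH = 4.6778

4.6778


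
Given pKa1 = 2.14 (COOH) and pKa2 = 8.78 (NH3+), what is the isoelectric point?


pI = (pKa1 + pKa2) / 2
pI = (2.14 + 8.78) / 2
pI = 5.46

5.46


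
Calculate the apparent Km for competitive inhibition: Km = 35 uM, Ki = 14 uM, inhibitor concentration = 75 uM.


Km_app = Km * (1 + [I]/Ki)
Km_app = 35 * (1 + 75/14)
Km_app = 222.5 uM

222.5 uM


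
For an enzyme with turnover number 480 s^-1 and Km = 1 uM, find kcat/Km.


Catalytic efficiency = kcat / Km
= 480 / 1
= 480.0 uM^-1*s^-1

480.0 uM^-1*s^-1


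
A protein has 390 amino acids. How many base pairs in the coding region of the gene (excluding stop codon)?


Each amino acid = 1 codon = 3 bp
bp = 390 * 3 = 1170 bp

1170 bp


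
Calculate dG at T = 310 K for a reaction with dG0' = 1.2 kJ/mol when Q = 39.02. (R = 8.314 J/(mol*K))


dG = dG0' + RT * ln(Q) / 1000
dG = 1.2 + 8.314 * 310 * ln(39.02) / 1000
dG = 10.6436 kJ/mol

10.6436 kJ/mol


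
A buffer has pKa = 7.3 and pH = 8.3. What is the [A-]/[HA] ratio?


[A-]/[HA] = 10^(pH - pKa)
= 10^(8.3 - 7.3)
= 10.0

10.0


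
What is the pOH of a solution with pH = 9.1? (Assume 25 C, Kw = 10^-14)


pOH = 14 - pH
pOH = 14 - 9.1
pOH = 4.9

4.9


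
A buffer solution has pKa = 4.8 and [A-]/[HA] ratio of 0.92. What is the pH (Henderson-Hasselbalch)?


pH = pKa + log10([A-]/[HA])
pH = 4.8 + log10(0.92)
pH = 4.7638

4.7638


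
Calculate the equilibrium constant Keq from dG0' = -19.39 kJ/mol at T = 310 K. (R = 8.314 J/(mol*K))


Keq = exp(-dG0 * 1000 / (R * T))
Keq = exp(-(-19.39) * 1000 / (8.314 * 310))
Keq = 1850.5912

1850.5912


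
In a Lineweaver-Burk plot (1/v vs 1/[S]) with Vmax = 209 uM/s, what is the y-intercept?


y-intercept = 1/Vmax
= 1/209
= 0.0048 s/uM

0.0048 s/uM


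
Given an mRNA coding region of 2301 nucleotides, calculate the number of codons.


codons = nucleotides / 3
codons = 2301 / 3 = 767

767


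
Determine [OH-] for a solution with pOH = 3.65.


[OH-] = 10^(-pOH)
[OH-] = 10^(-3.65)
[OH-] = 2.239e-04 M

2.239e-04 M


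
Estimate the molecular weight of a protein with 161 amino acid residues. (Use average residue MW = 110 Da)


MW = n_residues * 110 Da
MW = 161 * 110
MW = 17710 Da

17710 Da


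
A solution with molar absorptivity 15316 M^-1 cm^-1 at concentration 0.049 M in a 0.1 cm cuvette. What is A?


A = epsilon * c * l
A = 15316 * 0.049 * 0.1
A = 75.0484

75.0484


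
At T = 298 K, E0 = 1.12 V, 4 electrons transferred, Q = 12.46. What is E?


E = E0 - (RT/nF) * ln(Q)
E = 1.12 - (8.314 * 298 / (4 * 96485)) * ln(12.46)
E = 1.1038 V

1.1038 V


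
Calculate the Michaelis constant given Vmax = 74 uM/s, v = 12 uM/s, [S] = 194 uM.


Km = [S] * (Vmax - v) / v
Km = 194 * (74 - 12) / 12
Km = 1002.3333 uM

1002.3333 uM


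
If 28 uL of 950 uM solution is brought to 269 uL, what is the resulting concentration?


C2 = C1 * V1 / V2
C2 = 950 * 28 / 269
C2 = 98.8848 uM

98.8848 uM


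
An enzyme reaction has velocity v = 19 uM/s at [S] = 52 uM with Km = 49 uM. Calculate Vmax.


Vmax = v * (Km + [S]) / [S]
Vmax = 19 * (49 + 52) / 52
Vmax = 36.9038 uM/s

36.9038 uM/s


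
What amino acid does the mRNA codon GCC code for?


Standard genetic code lookup.
Codon GCC -> Ala

Ala


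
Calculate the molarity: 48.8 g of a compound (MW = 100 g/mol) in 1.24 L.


C = (mass / MW) / volume
C = (48.8 / 100) / 1.24
C = 0.3935 M

0.3935 M


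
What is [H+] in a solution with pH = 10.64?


[H+] = 10^(-pH)
[H+] = 10^(-10.64)
[H+] = 2.291e-11 M

2.291e-11 M


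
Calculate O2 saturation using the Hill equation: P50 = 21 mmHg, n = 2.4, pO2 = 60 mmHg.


Y = pO2^n / (P50^n + pO2^n)
Y = 60^2.4 / (21^2.4 + 60^2.4)
Y = 92.55%

92.55%


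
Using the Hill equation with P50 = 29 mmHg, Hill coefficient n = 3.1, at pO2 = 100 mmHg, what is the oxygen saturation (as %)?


Y = pO2^n / (P50^n + pO2^n)
Y = 100^3.1 / (29^3.1 + 100^3.1)
Y = 97.89%

97.89%


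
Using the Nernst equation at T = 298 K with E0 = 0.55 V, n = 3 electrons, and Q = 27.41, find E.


E = E0 - (RT/nF) * ln(Q)
E = 0.55 - (8.314 * 298 / (3 * 96485)) * ln(27.41)
E = 0.5217 V

0.5217 V


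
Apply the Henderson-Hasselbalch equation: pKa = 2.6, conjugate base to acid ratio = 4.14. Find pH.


pH = pKa + log10([A-]/[HA])
pH = 2.6 + log10(4.14)
pH = 3.217

3.217


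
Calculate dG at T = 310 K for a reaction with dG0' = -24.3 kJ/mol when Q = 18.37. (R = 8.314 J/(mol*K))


dG = dG0' + RT * ln(Q) / 1000
dG = -24.3 + 8.314 * 310 * ln(18.37) / 1000
dG = -16.7981 kJ/mol

-16.7981 kJ/mol


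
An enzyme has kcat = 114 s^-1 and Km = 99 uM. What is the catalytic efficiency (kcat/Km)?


Catalytic efficiency = kcat / Km
= 114 / 99
= 1.1515 uM^-1*s^-1

1.1515 uM^-1*s^-1


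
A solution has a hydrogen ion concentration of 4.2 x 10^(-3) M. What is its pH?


pH = -log10([H+])
pH = -log10(4.2 x 10^(-3))
pH = 2.3768

2.3768


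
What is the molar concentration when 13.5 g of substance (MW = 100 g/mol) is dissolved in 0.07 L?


C = (mass / MW) / volume
C = (13.5 / 100) / 0.07
C = 1.9286 M

1.9286 M


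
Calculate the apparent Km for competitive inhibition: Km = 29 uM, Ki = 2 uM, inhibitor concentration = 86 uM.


Km_app = Km * (1 + [I]/Ki)
Km_app = 29 * (1 + 86/2)
Km_app = 1276.0 uM

1276.0 uM


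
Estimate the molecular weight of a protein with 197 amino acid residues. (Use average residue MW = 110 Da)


MW = n_residues * 110 Da
MW = 197 * 110
MW = 21670 Da

21670 Da


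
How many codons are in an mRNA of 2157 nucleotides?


codons = nucleotides / 3
codons = 2157 / 3 = 719

719


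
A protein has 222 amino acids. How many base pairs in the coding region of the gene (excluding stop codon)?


Each amino acid = 1 codon = 3 bp
bp = 222 * 3 = 666 bp

666 bp


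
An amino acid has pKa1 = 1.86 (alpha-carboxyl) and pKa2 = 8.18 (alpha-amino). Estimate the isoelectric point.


pI = (pKa1 + pKa2) / 2
pI = (1.86 + 8.18) / 2
pI = 5.02

5.02


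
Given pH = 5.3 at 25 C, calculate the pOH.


pOH = 14 - pH
pOH = 14 - 5.3
pOH = 8.7

8.7


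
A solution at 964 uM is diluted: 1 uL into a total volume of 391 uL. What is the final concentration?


C2 = C1 * V1 / V2
C2 = 964 * 1 / 391
C2 = 2.4655 uM

2.4655 uM


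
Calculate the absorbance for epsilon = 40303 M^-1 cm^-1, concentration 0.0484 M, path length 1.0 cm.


A = epsilon * c * l
A = 40303 * 0.0484 * 1.0
A = 1950.6652

1950.6652


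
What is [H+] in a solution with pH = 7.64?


[H+] = 10^(-pH)
[H+] = 10^(-7.64)
[H+] = 2.291e-08 M

2.291e-08 M


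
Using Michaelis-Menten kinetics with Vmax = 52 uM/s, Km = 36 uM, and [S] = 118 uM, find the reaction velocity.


v = Vmax * [S] / (Km + [S])
v = 52 * 118 / (36 + 118)
v = 39.8442 uM/s

39.8442 uM/s


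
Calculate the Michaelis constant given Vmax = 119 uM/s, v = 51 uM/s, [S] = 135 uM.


Km = [S] * (Vmax - v) / v
Km = 135 * (119 - 51) / 51
Km = 180.0 uM

180.0 uM


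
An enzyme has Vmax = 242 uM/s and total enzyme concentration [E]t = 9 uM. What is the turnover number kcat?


kcat = Vmax / [E]t
kcat = 242 / 9
kcat = 26.8889 s^-1

26.8889 s^-1


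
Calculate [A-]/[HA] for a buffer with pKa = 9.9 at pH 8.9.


[A-]/[HA] = 10^(pH - pKa)
= 10^(8.9 - 9.9)
= 0.1

0.1


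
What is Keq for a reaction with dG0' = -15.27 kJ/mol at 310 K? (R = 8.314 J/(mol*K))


Keq = exp(-dG0 * 1000 / (R * T))
Keq = exp(-(-15.27) * 1000 / (8.314 * 310))
Keq = 374.1711

374.1711


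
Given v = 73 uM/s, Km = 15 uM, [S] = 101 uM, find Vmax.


Vmax = v * (Km + [S]) / [S]
Vmax = 73 * (15 + 101) / 101
Vmax = 83.8416 uM/s

83.8416 uM/s


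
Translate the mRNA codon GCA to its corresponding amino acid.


Standard genetic code lookup.
Codon GCA -> Ala

Ala


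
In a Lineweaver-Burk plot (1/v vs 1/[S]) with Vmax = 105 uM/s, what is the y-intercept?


y-intercept = 1/Vmax
= 1/105
= 0.0095 s/uM

0.0095 s/uM


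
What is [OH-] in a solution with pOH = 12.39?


[OH-] = 10^(-pOH)
[OH-] = 10^(-12.39)
[OH-] = 4.074e-13 M

4.074e-13 M


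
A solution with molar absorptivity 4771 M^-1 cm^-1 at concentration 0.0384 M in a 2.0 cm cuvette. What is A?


A = epsilon * c * l
A = 4771 * 0.0384 * 2.0
A = 366.4128

366.4128


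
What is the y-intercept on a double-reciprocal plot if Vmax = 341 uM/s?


y-intercept = 1/Vmax
= 1/341
= 0.0029 s/uM

0.0029 s/uM


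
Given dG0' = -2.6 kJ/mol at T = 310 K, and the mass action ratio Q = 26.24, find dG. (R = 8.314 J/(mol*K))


dG = dG0' + RT * ln(Q) / 1000
dG = -2.6 + 8.314 * 310 * ln(26.24) / 1000
dG = 5.8209 kJ/mol

5.8209 kJ/mol


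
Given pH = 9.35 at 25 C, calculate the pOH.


pOH = 14 - pH
pOH = 14 - 9.35
pOH = 4.65

4.65


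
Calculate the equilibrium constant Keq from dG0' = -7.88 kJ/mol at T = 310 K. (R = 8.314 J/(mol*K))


Keq = exp(-dG0 * 1000 / (R * T))
Keq = exp(-(-7.88) * 1000 / (8.314 * 310))
Keq = 21.2725

21.2725


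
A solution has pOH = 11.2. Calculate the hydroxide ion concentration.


[OH-] = 10^(-pOH)
[OH-] = 10^(-11.2)
[OH-] = 6.310e-12 M

6.310e-12 M


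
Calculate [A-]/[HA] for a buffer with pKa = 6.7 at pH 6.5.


[A-]/[HA] = 10^(pH - pKa)
= 10^(6.5 - 6.7)
= 0.631

0.631


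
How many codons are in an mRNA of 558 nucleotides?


codons = nucleotides / 3
codons = 558 / 3 = 186

186


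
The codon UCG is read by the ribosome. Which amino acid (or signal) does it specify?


Standard genetic code lookup.
Codon UCG -> Ser

Ser


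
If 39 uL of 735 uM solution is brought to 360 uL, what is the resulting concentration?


C2 = C1 * V1 / V2
C2 = 735 * 39 / 360
C2 = 79.625 uM

79.625 uM


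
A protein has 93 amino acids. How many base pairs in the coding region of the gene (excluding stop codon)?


Each amino acid = 1 codon = 3 bp
bp = 93 * 3 = 279 bp

279 bp


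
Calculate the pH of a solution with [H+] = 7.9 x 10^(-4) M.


pH = -log10([H+])
pH = -log10(7.9 x 10^(-4))
pH = 3.1024

3.1024


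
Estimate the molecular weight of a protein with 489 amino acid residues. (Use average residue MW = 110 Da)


MW = n_residues * 110 Da
MW = 489 * 110
MW = 53790 Da

53790 Da


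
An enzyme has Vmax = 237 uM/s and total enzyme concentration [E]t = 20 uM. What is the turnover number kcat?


kcat = Vmax / [E]t
kcat = 237 / 20
kcat = 11.85 s^-1

11.85 s^-1


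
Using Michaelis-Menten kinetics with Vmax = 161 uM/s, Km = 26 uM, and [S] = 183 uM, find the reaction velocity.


v = Vmax * [S] / (Km + [S])
v = 161 * 183 / (26 + 183)
v = 140.9713 uM/s

140.9713 uM/s


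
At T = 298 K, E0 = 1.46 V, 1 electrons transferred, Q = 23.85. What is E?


E = E0 - (RT/nF) * ln(Q)
E = 1.46 - (8.314 * 298 / (1 * 96485)) * ln(23.85)
E = 1.3786 V

1.3786 V


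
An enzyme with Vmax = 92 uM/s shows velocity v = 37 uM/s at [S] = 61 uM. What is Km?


Km = [S] * (Vmax - v) / v
Km = 61 * (92 - 37) / 37
Km = 90.6757 uM

90.6757 uM


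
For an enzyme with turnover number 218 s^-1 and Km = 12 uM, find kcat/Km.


Catalytic efficiency = kcat / Km
= 218 / 12
= 18.1667 uM^-1*s^-1

18.1667 uM^-1*s^-1


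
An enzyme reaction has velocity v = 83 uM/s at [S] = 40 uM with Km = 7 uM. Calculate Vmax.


Vmax = v * (Km + [S]) / [S]
Vmax = 83 * (7 + 40) / 40
Vmax = 97.525 uM/s

97.525 uM/s


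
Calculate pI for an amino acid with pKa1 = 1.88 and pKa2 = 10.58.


pI = (pKa1 + pKa2) / 2
pI = (1.88 + 10.58) / 2
pI = 6.23

6.23


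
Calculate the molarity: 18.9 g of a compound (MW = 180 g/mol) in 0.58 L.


C = (mass / MW) / volume
C = (18.9 / 180) / 0.58
C = 0.181 M

0.181 M


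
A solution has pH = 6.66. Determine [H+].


[H+] = 10^(-pH)
[H+] = 10^(-6.66)
[H+] = 2.188e-07 M

2.188e-07 M


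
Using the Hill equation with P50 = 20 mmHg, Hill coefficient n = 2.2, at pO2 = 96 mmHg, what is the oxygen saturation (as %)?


Y = pO2^n / (P50^n + pO2^n)
Y = 96^2.2 / (20^2.2 + 96^2.2)
Y = 96.93%

96.93%


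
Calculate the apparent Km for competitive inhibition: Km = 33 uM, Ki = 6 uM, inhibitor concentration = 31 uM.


Km_app = Km * (1 + [I]/Ki)
Km_app = 33 * (1 + 31/6)
Km_app = 203.5 uM

203.5 uM


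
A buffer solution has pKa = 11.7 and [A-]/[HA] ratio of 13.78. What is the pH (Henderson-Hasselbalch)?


pH = pKa + log10([A-]/[HA])
pH = 11.7 + log10(13.78)
pH = 12.8392

12.8392


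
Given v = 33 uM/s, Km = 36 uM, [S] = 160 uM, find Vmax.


Vmax = v * (Km + [S]) / [S]
Vmax = 33 * (36 + 160) / 160
Vmax = 40.425 uM/s

40.425 uM/s


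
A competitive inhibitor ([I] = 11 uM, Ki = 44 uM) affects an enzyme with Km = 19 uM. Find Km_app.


Km_app = Km * (1 + [I]/Ki)
Km_app = 19 * (1 + 11/44)
Km_app = 23.75 uM

23.75 uM


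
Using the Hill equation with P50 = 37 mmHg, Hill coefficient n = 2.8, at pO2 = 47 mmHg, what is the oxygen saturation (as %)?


Y = pO2^n / (P50^n + pO2^n)
Y = 47^2.8 / (37^2.8 + 47^2.8)
Y = 66.15%

66.15%


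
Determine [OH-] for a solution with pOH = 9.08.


[OH-] = 10^(-pOH)
[OH-] = 10^(-9.08)
[OH-] = 8.318e-10 M

8.318e-10 M


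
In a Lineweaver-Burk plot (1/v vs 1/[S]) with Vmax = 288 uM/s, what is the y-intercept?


y-intercept = 1/Vmax
= 1/288
= 0.0035 s/uM

0.0035 s/uM


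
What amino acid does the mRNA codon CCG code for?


Standard genetic code lookup.
Codon CCG -> Pro

Pro


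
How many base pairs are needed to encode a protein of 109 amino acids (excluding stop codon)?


Each amino acid = 1 codon = 3 bp
bp = 109 * 3 = 327 bp

327 bp


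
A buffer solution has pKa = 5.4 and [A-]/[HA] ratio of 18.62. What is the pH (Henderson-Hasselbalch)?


pH = pKa + log10([A-]/[HA])
pH = 5.4 + log10(18.62)
pH = 6.67

6.67


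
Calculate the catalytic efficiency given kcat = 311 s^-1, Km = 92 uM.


Catalytic efficiency = kcat / Km
= 311 / 92
= 3.3804 uM^-1*s^-1

3.3804 uM^-1*s^-1


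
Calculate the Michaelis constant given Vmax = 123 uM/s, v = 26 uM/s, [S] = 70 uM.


Km = [S] * (Vmax - v) / v
Km = 70 * (123 - 26) / 26
Km = 261.1538 uM

261.1538 uM


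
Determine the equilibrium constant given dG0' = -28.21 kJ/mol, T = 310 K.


Keq = exp(-dG0 * 1000 / (R * T))
Keq = exp(-(-28.21) * 1000 / (8.314 * 310))
Keq = 56692.2793

56692.2793


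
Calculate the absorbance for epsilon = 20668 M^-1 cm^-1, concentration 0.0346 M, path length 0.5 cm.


A = epsilon * c * l
A = 20668 * 0.0346 * 0.5
A = 357.5564

357.5564


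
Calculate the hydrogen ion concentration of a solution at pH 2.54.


[H+] = 10^(-pH)
[H+] = 10^(-2.54)
[H+] = 0.0029 M

0.0029 M


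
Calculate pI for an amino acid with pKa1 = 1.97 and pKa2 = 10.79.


pI = (pKa1 + pKa2) / 2
pI = (1.97 + 10.79) / 2
pI = 6.38

6.38


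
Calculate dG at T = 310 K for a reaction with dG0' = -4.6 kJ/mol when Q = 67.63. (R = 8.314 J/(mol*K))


dG = dG0' + RT * ln(Q) / 1000
dG = -4.6 + 8.314 * 310 * ln(67.63) / 1000
dG = 6.261 kJ/mol

6.261 kJ/mol


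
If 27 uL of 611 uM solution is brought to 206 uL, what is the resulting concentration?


C2 = C1 * V1 / V2
C2 = 611 * 27 / 206
C2 = 80.0825 uM

80.0825 uM


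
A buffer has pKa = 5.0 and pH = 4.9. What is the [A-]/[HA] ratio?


[A-]/[HA] = 10^(pH - pKa)
= 10^(4.9 - 5.0)
= 0.7943

0.7943


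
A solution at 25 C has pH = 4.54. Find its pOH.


pOH = 14 - pH
pOH = 14 - 4.54
pOH = 9.46

9.46


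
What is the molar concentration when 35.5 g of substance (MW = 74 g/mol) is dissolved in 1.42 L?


C = (mass / MW) / volume
C = (35.5 / 74) / 1.42
C = 0.3378 M

0.3378 M


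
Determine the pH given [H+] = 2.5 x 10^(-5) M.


pH = -log10([H+])
pH = -log10(2.5 x 10^(-5))
pH = 4.6021

4.6021


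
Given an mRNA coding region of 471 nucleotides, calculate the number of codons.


codons = nucleotides / 3
codons = 471 / 3 = 157

157


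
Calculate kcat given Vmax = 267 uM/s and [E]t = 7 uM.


kcat = Vmax / [E]t
kcat = 267 / 7
kcat = 38.1429 s^-1

38.1429 s^-1


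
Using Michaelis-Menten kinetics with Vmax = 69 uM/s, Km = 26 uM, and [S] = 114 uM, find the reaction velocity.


v = Vmax * [S] / (Km + [S])
v = 69 * 114 / (26 + 114)
v = 56.1857 uM/s

56.1857 uM/s


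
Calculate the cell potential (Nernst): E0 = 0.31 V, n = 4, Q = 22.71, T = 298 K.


E = E0 - (RT/nF) * ln(Q)
E = 0.31 - (8.314 * 298 / (4 * 96485)) * ln(22.71)
E = 0.29 V

0.29 V


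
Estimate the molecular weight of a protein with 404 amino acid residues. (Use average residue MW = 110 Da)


MW = n_residues * 110 Da
MW = 404 * 110
MW = 44440 Da

44440 Da


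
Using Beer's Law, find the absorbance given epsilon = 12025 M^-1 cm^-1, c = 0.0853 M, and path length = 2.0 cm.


A = epsilon * c * l
A = 12025 * 0.0853 * 2.0
A = 2051.465

2051.465
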